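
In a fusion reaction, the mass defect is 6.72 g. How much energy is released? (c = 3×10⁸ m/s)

Convert mass defect: Δm = 6.72 g = 0.00672 kg
E = Δm·c² = 0.00672 × (3×10⁸)²
= 0.00672 × 9×10¹⁶ = 6.048×10¹⁴ J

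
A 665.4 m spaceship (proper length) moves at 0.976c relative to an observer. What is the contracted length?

Proper length L₀ = 665.4 m
γ = 1/√(1 - 0.976²) = 4.592
L = L₀/γ = 665.4/4.592 = 144.9 m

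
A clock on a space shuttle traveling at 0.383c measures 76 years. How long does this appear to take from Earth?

Proper time Δt₀ = 76 years
γ = 1/√(1 - 0.383²) = 1.0825
Δt = γΔt₀ = 1.0825 × 76 = 82.27 years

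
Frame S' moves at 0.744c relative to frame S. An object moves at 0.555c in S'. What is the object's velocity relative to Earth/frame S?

u = (u' + v)/(1 + u'v/c²)
Numerator: 0.555 + 0.744 = 1.299
Denominator: 1 + 0.41292 = 1.41292
u = 1.299/1.41292 = 0.9194c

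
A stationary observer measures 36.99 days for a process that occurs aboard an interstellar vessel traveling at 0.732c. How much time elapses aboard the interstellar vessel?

Dilated time Δt = 36.99 days
γ = 1/√(1 - 0.732²) = 1.468
Δt₀ = Δt/γ = 36.99/1.468 = 25.20 days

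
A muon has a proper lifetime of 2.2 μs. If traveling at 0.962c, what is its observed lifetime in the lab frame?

Proper lifetime τ₀ = 2.2 μs
γ = 1/√(1 - 0.962²) = 3.6623
τ = γτ₀ = 3.6623 × 2.2 μs = 8.057 μs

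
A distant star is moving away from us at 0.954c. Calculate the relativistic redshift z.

β = 0.954
(1+β)/(1-β) = 1.954/0.046 = 42.48
√(42.48) = 6.518
z = 6.518 - 1 = 5.518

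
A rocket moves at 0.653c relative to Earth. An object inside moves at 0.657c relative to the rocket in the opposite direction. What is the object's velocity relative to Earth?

Object's velocity in rocket frame is u' = -0.657c
u = (u' + v)/(1 + u'v/c²) = (v - 0.657)/(1 - 0.657·v/c²)
Numerator: 0.653 - 0.657 = -0.004
Denominator: 1 - 0.429021 = 0.570979
u = -0.004/0.570979 = -0.007006c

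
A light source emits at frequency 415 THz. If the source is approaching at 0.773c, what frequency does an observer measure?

β = v/c = 0.773
(1+β)/(1-β) = 1.773/0.227 = 7.811
Doppler factor = √(7.811) = 2.795
f_obs = 415 × 2.795 = 1160 THz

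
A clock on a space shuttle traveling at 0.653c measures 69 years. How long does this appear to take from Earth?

Proper time Δt₀ = 69 years
γ = 1/√(1 - 0.653²) = 1.3204
Δt = γΔt₀ = 1.3204 × 69 = 91.11 years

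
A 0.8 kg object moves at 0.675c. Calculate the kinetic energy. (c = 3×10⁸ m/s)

γ = 1/√(1 - 0.675²) = 1.35535
γ - 1 = 0.35535
KE = (γ-1)mc² = 0.35535 × 0.8 × (3×10⁸)² = 2.559×10¹⁶ J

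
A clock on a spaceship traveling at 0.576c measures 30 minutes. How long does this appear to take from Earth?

Proper time Δt₀ = 30 minutes
γ = 1/√(1 - 0.576²) = 1.2233
Δt = γΔt₀ = 1.2233 × 30 = 36.70 minutes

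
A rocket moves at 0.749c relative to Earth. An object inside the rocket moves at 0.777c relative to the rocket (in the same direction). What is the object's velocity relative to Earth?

u = (u' + v)/(1 + u'v/c²)
Numerator: 0.777 + 0.749 = 1.526
Denominator: 1 + 0.581973 = 1.581973
u = 1.526/1.581973 = 0.9646c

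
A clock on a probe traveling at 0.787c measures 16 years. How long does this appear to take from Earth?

Proper time Δt₀ = 16 years
γ = 1/√(1 - 0.787²) = 1.6209
Δt = γΔt₀ = 1.6209 × 16 = 25.93 years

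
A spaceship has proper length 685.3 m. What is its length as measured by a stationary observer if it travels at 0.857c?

Proper length L₀ = 685.3 m
γ = 1/√(1 - 0.857²) = 1.941
L = L₀/γ = 685.3/1.941 = 353.1 m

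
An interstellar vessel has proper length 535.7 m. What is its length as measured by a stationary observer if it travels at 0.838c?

Proper length L₀ = 535.7 m
γ = 1/√(1 - 0.838²) = 1.833
L = L₀/γ = 535.7/1.833 = 292.3 m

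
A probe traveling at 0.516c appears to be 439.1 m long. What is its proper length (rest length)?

Contracted length L = 439.1 m
γ = 1/√(1 - 0.516²) = 1.1674
L₀ = γL = 1.1674 × 439.1 = 512.6 m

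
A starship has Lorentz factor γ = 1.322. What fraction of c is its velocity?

From γ = 1/√(1 - v²/c²):
1/γ² = 1/1.322² = 0.5722
v²/c² = 1 - 0.5722 = 0.4278
v/c = √(0.4278) = 0.6541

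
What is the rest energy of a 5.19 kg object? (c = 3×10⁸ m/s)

c² = (3×10⁸)² = 9.000×10¹⁶ m²/s²
E₀ = mc² = 5.19 × 9.000×10¹⁶ = 4.671×10¹⁷ J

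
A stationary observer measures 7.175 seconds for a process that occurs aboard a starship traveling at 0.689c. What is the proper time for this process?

Dilated time Δt = 7.175 seconds
γ = 1/√(1 - 0.689²) = 1.3798
Δt₀ = Δt/γ = 7.175/1.3798 = 5.200 seconds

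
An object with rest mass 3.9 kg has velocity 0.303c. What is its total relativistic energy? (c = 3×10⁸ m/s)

γ = 1/√(1 - 0.303²) = 1.0493
mc² = 3.9 × (3×10⁸)² = 3.510×10¹⁷ J
E = γmc² = 1.0493 × 3.510×10¹⁷ = 3.683×10¹⁷ J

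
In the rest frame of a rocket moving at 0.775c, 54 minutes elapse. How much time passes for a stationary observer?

Proper time Δt₀ = 54 minutes
γ = 1/√(1 - 0.775²) = 1.5824
Δt = γΔt₀ = 1.5824 × 54 = 85.45 minutes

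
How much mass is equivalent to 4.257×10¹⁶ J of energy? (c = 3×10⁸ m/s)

From E = mc², we get m = E/c²
c² = (3×10⁸)² = 9×10¹⁶ m²/s²
m = 4.257×10¹⁶ / 9×10¹⁶ = 0.4730 kg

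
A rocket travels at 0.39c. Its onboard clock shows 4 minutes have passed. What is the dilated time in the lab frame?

Proper time Δt₀ = 4 minutes
γ = 1/√(1 - 0.39²) = 1.086
Δt = γΔt₀ = 1.086 × 4 = 4.344 minutes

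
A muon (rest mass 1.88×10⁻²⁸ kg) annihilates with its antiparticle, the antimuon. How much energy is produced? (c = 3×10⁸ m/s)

Both particles have the same rest mass, so total mass = 2m
E = 2m·c² = 2 × 1.88×10⁻²⁸ × (3×10⁸)²
= 2 × 1.88×10⁻²⁸ × 9×10¹⁶
= 3.384×10⁻¹¹ J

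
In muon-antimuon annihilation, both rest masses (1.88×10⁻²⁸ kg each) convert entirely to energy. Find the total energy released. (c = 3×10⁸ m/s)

Both particles have the same rest mass, so total mass = 2m
E = 2m·c² = 2 × 1.88×10⁻²⁸ × (3×10⁸)²
= 2 × 1.88×10⁻²⁸ × 9×10¹⁶
= 3.384×10⁻¹¹ J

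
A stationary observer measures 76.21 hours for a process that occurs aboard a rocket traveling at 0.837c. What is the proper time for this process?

Dilated time Δt = 76.21 hours
γ = 1/√(1 - 0.837²) = 1.8275
Δt₀ = Δt/γ = 76.21/1.8275 = 41.70 hours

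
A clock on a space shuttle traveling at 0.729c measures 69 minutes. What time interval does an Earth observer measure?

Proper time Δt₀ = 69 minutes
γ = 1/√(1 - 0.729²) = 1.461
Δt = γΔt₀ = 1.461 × 69 = 100.8 minutes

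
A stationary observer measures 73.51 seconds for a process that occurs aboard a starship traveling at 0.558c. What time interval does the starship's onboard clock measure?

Dilated time Δt = 73.51 seconds
γ = 1/√(1 - 0.558²) = 1.205
Δt₀ = Δt/γ = 73.51/1.205 = 61.00 seconds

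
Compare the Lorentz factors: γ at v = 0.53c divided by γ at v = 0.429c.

γ₁ = 1/√(1 - 0.53²) = 1.179
γ₂ = 1/√(1 - 0.429²) = 1.107
γ₁/γ₂ = 1.179/1.107 = 1.065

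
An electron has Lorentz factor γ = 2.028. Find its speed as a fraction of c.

From γ = 1/√(1 - v²/c²):
1/γ² = 1/2.028² = 0.2431
v²/c² = 1 - 0.2431 = 0.7569
v/c = √(0.7569) = 0.8700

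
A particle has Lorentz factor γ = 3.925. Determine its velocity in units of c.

From γ = 1/√(1 - v²/c²):
1/γ² = 1/3.925² = 0.06491
v²/c² = 1 - 0.06491 = 0.9351
v/c = √(0.9351) = 0.9670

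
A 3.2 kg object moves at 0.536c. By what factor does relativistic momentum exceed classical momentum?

p_rel = γmv, p_class = mv
Ratio = γ = 1/√(1 - 0.536²) = 1.185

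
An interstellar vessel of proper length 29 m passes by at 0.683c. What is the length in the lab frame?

Proper length L₀ = 29 m
γ = 1/√(1 - 0.683²) = 1.369
L = L₀/γ = 29/1.369 = 21.18 m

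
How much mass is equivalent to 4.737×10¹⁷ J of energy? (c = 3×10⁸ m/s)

From E = mc², we get m = E/c²
c² = (3×10⁸)² = 9×10¹⁶ m²/s²
m = 4.737×10¹⁷ / 9×10¹⁶ = 5.263 kg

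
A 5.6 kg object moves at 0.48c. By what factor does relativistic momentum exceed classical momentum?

p_rel = γmv, p_class = mv
Ratio = γ = 1/√(1 - 0.48²) = 1.140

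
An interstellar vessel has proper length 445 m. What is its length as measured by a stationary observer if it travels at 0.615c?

Proper length L₀ = 445 m
γ = 1/√(1 - 0.615²) = 1.268
L = L₀/γ = 445/1.268 = 350.9 m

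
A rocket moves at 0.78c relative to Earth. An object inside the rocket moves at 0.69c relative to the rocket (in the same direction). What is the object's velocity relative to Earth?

u = (u' + v)/(1 + u'v/c²)
Numerator: 0.69 + 0.78 = 1.47
Denominator: 1 + 0.5382 = 1.5382
u = 1.47/1.5382 = 0.9557c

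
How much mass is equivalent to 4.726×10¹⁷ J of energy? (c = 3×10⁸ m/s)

From E = mc², we get m = E/c²
c² = (3×10⁸)² = 9×10¹⁶ m²/s²
m = 4.726×10¹⁷ / 9×10¹⁶ = 5.251 kg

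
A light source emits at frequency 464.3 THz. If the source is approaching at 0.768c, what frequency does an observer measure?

β = v/c = 0.768
(1+β)/(1-β) = 1.768/0.232 = 7.621
Doppler factor = √(7.621) = 2.761
f_obs = 464.3 × 2.761 = 1282 THz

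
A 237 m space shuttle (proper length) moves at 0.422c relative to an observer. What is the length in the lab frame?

Proper length L₀ = 237 m
γ = 1/√(1 - 0.422²) = 1.103
L = L₀/γ = 237/1.103 = 214.9 m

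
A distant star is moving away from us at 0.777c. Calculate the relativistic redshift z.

β = 0.777
(1+β)/(1-β) = 1.777/0.223 = 7.969
√(7.969) = 2.823
z = 2.823 - 1 = 1.823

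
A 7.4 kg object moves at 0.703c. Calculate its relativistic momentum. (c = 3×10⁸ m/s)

γ = 1/√(1 - 0.703²) = 1.406
v = 0.703 × 3×10⁸ = 2.109×10⁸ m/s
p = γmv = 1.406 × 7.4 × 2.109×10⁸ = 2.194×10⁹ kg·m/s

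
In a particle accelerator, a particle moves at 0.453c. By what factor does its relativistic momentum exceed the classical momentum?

p_rel = γmv, p_class = mv
Ratio = γ = 1/√(1 - 0.453²)
= 1/√(0.794791) = 1.122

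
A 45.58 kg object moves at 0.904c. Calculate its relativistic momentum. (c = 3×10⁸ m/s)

γ = 1/√(1 - 0.904²) = 2.339
v = 0.904 × 3×10⁸ = 2.712×10⁸ m/s
p = γmv = 2.339 × 45.58 × 2.712×10⁸ = 2.891×10¹⁰ kg·m/s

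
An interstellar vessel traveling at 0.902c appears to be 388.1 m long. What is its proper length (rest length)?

Contracted length L = 388.1 m
γ = 1/√(1 - 0.902²) = 2.3162
L₀ = γL = 2.3162 × 388.1 = 898.9 m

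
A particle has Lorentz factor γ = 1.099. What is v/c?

From γ = 1/√(1 - v²/c²):
1/γ² = 1/1.099² = 0.82795
v²/c² = 1 - 0.82795 = 0.17205
v/c = √(0.17205) = 0.4148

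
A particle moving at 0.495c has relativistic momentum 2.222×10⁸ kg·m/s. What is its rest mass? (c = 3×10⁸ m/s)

γ = 1/√(1 - 0.495²) = 1.151
v = 0.495 × 3×10⁸ = 1.485×10⁸ m/s
m = p/(γv) = 2.222×10⁸/(1.151 × 1.485×10⁸) = 1.300 kg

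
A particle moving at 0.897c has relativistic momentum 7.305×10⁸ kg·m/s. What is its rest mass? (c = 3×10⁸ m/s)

γ = 1/√(1 - 0.897²) = 2.262
v = 0.897 × 3×10⁸ = 2.691×10⁸ m/s
m = p/(γv) = 7.305×10⁸/(2.262 × 2.691×10⁸) = 1.200 kg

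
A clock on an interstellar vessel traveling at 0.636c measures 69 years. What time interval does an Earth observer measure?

Proper time Δt₀ = 69 years
γ = 1/√(1 - 0.636²) = 1.29586
Δt = γΔt₀ = 1.29586 × 69 = 89.41 years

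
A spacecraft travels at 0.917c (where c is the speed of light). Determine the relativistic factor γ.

v/c = 0.917, so (v/c)² = 0.840889
1 - (v/c)² = 0.159111
γ = 1/√(0.159111) = 2.507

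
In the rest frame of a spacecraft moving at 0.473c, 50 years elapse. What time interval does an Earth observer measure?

Proper time Δt₀ = 50 years
γ = 1/√(1 - 0.473²) = 1.135
Δt = γΔt₀ = 1.135 × 50 = 56.75 years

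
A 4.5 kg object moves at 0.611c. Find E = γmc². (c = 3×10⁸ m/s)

γ = 1/√(1 - 0.611²) = 1.2632
mc² = 4.5 × (3×10⁸)² = 4.050×10¹⁷ J
E = γmc² = 1.2632 × 4.050×10¹⁷ = 5.116×10¹⁷ J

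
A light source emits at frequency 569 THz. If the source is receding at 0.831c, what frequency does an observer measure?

β = v/c = 0.831
(1-β)/(1+β) = 0.169/1.831 = 0.09230
Doppler factor = √(0.09230) = 0.3038
f_obs = 569 × 0.3038 = 172.9 THz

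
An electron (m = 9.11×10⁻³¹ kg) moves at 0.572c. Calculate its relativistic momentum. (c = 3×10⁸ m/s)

γ = 1/√(1 - 0.572²) = 1.219
v = 0.572 × 3×10⁸ = 1.716×10⁸ m/s
p = γmv = 1.219 × 9.11×10⁻³¹ × 1.716×10⁸ = 1.906×10⁻²² kg·m/s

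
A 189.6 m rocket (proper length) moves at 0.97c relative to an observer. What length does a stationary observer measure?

Proper length L₀ = 189.6 m
γ = 1/√(1 - 0.97²) = 4.1135
L = L₀/γ = 189.6/4.1135 = 46.09 m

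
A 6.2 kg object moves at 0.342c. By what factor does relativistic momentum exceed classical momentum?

p_rel = γmv, p_class = mv
Ratio = γ = 1/√(1 - 0.342²) = 1.064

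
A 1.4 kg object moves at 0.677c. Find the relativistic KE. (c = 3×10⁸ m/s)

γ = 1/√(1 - 0.677²) = 1.3587
γ - 1 = 0.3587
KE = (γ-1)mc² = 0.3587 × 1.4 × (3×10⁸)² = 4.520×10¹⁶ J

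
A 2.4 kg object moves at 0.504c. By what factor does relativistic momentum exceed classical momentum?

p_rel = γmv, p_class = mv
Ratio = γ = 1/√(1 - 0.504²) = 1.158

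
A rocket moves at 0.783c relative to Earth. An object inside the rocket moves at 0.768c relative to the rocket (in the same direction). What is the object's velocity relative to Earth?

u = (u' + v)/(1 + u'v/c²)
Numerator: 0.768 + 0.783 = 1.551
Denominator: 1 + 0.601344 = 1.601344
u = 1.551/1.601344 = 0.9686c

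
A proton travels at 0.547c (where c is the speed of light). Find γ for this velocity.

v/c = 0.547, so (v/c)² = 0.299209
1 - (v/c)² = 0.700791
γ = 1/√(0.700791) = 1.195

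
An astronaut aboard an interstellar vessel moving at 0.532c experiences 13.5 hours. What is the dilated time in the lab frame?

Proper time Δt₀ = 13.5 hours
γ = 1/√(1 - 0.532²) = 1.181
Δt = γΔt₀ = 1.181 × 13.5 = 15.94 hours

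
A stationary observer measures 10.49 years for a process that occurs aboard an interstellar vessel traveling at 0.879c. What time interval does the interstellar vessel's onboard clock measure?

Dilated time Δt = 10.49 years
γ = 1/√(1 - 0.879²) = 2.097
Δt₀ = Δt/γ = 10.49/2.097 = 5.002 years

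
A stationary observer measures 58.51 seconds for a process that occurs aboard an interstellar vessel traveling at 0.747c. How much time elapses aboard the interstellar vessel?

Dilated time Δt = 58.51 seconds
γ = 1/√(1 - 0.747²) = 1.504
Δt₀ = Δt/γ = 58.51/1.504 = 38.90 seconds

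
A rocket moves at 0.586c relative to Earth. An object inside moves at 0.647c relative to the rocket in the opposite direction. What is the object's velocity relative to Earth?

Object's velocity in rocket frame is u' = -0.647c
u = (u' + v)/(1 + u'v/c²) = (v - 0.647)/(1 - 0.647·v/c²)
Numerator: 0.586 - 0.647 = -0.061
Denominator: 1 - 0.379142 = 0.620858
u = -0.061/0.620858 = -0.09825c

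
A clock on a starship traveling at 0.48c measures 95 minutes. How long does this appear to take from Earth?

Proper time Δt₀ = 95 minutes
γ = 1/√(1 - 0.48²) = 1.140
Δt = γΔt₀ = 1.140 × 95 = 108.3 minutes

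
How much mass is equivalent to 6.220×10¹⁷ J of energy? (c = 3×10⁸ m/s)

From E = mc², we get m = E/c²
c² = (3×10⁸)² = 9×10¹⁶ m²/s²
m = 6.220×10¹⁷ / 9×10¹⁶ = 6.911 kg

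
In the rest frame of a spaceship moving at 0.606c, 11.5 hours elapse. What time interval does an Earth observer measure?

Proper time Δt₀ = 11.5 hours
γ = 1/√(1 - 0.606²) = 1.257
Δt = γΔt₀ = 1.257 × 11.5 = 14.46 hours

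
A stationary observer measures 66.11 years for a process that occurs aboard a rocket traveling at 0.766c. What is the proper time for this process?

Dilated time Δt = 66.11 years
γ = 1/√(1 - 0.766²) = 1.5556
Δt₀ = Δt/γ = 66.11/1.5556 = 42.50 years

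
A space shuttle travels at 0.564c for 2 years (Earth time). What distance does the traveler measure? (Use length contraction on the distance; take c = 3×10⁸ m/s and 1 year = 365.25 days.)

Earth distance: d = v × t = 0.564c × 2 yr = 1.068×10¹⁶ m
γ = 1.211
d' = d/γ = 1.068×10¹⁶/1.211 = 8.819×10¹⁵ m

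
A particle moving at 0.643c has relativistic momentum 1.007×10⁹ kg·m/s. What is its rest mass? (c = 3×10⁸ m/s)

γ = 1/√(1 - 0.643²) = 1.3057
v = 0.643 × 3×10⁸ = 1.929×10⁸ m/s
m = p/(γv) = 1.007×10⁹/(1.3057 × 1.929×10⁸) = 3.998 kg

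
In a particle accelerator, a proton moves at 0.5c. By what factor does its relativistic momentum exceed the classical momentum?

p_rel = γmv, p_class = mv
Ratio = γ = 1/√(1 - 0.5²)
= 1/√(0.75) = 1.155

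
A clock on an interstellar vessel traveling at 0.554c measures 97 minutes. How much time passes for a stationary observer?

Proper time Δt₀ = 97 minutes
γ = 1/√(1 - 0.554²) = 1.201
Δt = γΔt₀ = 1.201 × 97 = 116.5 minutes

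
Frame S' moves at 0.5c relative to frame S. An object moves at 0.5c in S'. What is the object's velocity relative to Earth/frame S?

u = (u' + v)/(1 + u'v/c²)
Numerator: 0.5 + 0.5 = 1
Denominator: 1 + 0.25 = 1.25
u = 1/1.25 = 0.8000c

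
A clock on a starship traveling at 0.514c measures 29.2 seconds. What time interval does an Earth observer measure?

Proper time Δt₀ = 29.2 seconds
γ = 1/√(1 - 0.514²) = 1.1658
Δt = γΔt₀ = 1.1658 × 29.2 = 34.04 seconds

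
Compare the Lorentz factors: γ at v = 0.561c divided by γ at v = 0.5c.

γ₁ = 1/√(1 - 0.561²) = 1.208
γ₂ = 1/√(1 - 0.5²) = 1.155
γ₁/γ₂ = 1.208/1.155 = 1.046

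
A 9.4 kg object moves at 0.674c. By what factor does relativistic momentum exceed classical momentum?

p_rel = γmv, p_class = mv
Ratio = γ = 1/√(1 - 0.674²) = 1.354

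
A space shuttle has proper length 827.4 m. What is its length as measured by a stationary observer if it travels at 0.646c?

Proper length L₀ = 827.4 m
γ = 1/√(1 - 0.646²) = 1.310
L = L₀/γ = 827.4/1.310 = 631.6 m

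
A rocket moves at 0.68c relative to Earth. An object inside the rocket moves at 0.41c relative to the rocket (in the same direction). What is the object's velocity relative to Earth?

u = (u' + v)/(1 + u'v/c²)
Numerator: 0.41 + 0.68 = 1.09
Denominator: 1 + 0.2788 = 1.2788
u = 1.09/1.2788 = 0.8524c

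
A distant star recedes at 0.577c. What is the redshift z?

β = 0.577
(1+β)/(1-β) = 1.577/0.423 = 3.728
√(3.728) = 1.9308
z = 1.9308 - 1 = 0.9308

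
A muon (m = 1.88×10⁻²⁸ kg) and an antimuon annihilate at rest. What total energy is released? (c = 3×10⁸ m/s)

Both particles have the same rest mass, so total mass = 2m
E = 2m·c² = 2 × 1.88×10⁻²⁸ × (3×10⁸)²
= 2 × 1.88×10⁻²⁸ × 9×10¹⁶
= 3.384×10⁻¹¹ J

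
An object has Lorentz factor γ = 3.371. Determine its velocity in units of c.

From γ = 1/√(1 - v²/c²):
1/γ² = 1/3.371² = 0.08800
v²/c² = 1 - 0.08800 = 0.9120
v/c = √(0.9120) = 0.9550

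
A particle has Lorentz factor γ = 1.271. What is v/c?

From γ = 1/√(1 - v²/c²):
1/γ² = 1/1.271² = 0.61903
v²/c² = 1 - 0.61903 = 0.38097
v/c = √(0.38097) = 0.6172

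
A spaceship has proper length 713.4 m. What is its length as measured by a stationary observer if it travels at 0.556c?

Proper length L₀ = 713.4 m
γ = 1/√(1 - 0.556²) = 1.203
L = L₀/γ = 713.4/1.203 = 593.0 m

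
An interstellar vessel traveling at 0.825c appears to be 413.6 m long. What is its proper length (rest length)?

Contracted length L = 413.6 m
γ = 1/√(1 - 0.825²) = 1.7695
L₀ = γL = 1.7695 × 413.6 = 731.9 m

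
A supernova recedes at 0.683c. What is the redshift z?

β = 0.683
(1+β)/(1-β) = 1.683/0.317 = 5.309
√(5.309) = 2.304
z = 2.304 - 1 = 1.304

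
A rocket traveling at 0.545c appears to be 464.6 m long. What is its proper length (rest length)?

Contracted length L = 464.6 m
γ = 1/√(1 - 0.545²) = 1.1927
L₀ = γL = 1.1927 × 464.6 = 554.1 m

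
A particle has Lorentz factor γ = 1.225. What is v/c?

From γ = 1/√(1 - v²/c²):
1/γ² = 1/1.225² = 0.6664
v²/c² = 1 - 0.6664 = 0.3336
v/c = √(0.3336) = 0.5776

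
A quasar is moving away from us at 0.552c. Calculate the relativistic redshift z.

β = 0.552
(1+β)/(1-β) = 1.552/0.448 = 3.4643
√(3.4643) = 1.8613
z = 1.8613 - 1 = 0.8613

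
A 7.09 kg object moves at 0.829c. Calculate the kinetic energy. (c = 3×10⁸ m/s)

γ = 1/√(1 - 0.829²) = 1.7881
γ - 1 = 0.7881
KE = (γ-1)mc² = 0.7881 × 7.09 × (3×10⁸)² = 5.029×10¹⁷ J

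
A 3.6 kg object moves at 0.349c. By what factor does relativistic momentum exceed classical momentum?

p_rel = γmv, p_class = mv
Ratio = γ = 1/√(1 - 0.349²) = 1.067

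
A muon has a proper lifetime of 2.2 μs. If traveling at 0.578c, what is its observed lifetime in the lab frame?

Proper lifetime τ₀ = 2.2 μs
γ = 1/√(1 - 0.578²) = 1.2254
τ = γτ₀ = 1.2254 × 2.2 μs = 2.696 μs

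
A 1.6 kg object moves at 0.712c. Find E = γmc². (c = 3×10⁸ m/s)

γ = 1/√(1 - 0.712²) = 1.424
mc² = 1.6 × (3×10⁸)² = 1.440×10¹⁷ J
E = γmc² = 1.424 × 1.440×10¹⁷ = 2.051×10¹⁷ J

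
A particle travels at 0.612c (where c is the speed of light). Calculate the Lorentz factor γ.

v/c = 0.612, so (v/c)² = 0.374544
1 - (v/c)² = 0.625456
γ = 1/√(0.625456) = 1.264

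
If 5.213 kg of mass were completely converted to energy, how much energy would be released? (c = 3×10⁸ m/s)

Using E = mc²:
c² = (3×10⁸)² = 9×10¹⁶ m²/s²
E = 5.213 × 9×10¹⁶ = 4.692×10¹⁷ J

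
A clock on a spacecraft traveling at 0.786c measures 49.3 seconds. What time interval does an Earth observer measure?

Proper time Δt₀ = 49.3 seconds
γ = 1/√(1 - 0.786²) = 1.6175
Δt = γΔt₀ = 1.6175 × 49.3 = 79.74 seconds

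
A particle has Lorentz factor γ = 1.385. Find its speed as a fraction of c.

From γ = 1/√(1 - v²/c²):
1/γ² = 1/1.385² = 0.5213
v²/c² = 1 - 0.5213 = 0.4787
v/c = √(0.4787) = 0.6919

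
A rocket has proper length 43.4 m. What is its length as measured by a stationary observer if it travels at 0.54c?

Proper length L₀ = 43.4 m
γ = 1/√(1 - 0.54²) = 1.188
L = L₀/γ = 43.4/1.188 = 36.53 m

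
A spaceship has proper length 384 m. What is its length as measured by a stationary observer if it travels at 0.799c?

Proper length L₀ = 384 m
γ = 1/√(1 - 0.799²) = 1.663
L = L₀/γ = 384/1.663 = 230.9 m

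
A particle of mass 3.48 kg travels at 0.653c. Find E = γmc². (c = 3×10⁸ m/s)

γ = 1/√(1 - 0.653²) = 1.3204
mc² = 3.48 × (3×10⁸)² = 3.132×10¹⁷ J
E = γmc² = 1.3204 × 3.132×10¹⁷ = 4.135×10¹⁷ J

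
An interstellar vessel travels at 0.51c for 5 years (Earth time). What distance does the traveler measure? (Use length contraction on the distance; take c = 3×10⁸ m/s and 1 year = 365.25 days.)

Earth distance: d = v × t = 0.51c × 5 yr = 2.4142×10¹⁶ m
γ = 1.1626
d' = d/γ = 2.4142×10¹⁶/1.1626 = 2.077×10¹⁶ m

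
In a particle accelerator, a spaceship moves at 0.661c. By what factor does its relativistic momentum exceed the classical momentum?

p_rel = γmv, p_class = mv
Ratio = γ = 1/√(1 - 0.661²)
= 1/√(0.563079) = 1.333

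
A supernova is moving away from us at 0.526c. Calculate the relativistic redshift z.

β = 0.526
(1+β)/(1-β) = 1.526/0.474 = 3.2194
√(3.2194) = 1.7943
z = 1.7943 - 1 = 0.7943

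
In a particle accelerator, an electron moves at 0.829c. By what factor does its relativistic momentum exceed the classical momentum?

p_rel = γmv, p_class = mv
Ratio = γ = 1/√(1 - 0.829²)
= 1/√(0.312759) = 1.788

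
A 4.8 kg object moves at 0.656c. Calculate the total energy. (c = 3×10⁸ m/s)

γ = 1/√(1 - 0.656²) = 1.325
mc² = 4.8 × (3×10⁸)² = 4.320×10¹⁷ J
E = γmc² = 1.325 × 4.320×10¹⁷ = 5.724×10¹⁷ J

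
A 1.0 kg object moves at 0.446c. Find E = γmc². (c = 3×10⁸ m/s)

γ = 1/√(1 - 0.446²) = 1.1173
mc² = 1.0 × (3×10⁸)² = 9.000×10¹⁶ J
E = γmc² = 1.1173 × 9.000×10¹⁶ = 1.006×10¹⁷ J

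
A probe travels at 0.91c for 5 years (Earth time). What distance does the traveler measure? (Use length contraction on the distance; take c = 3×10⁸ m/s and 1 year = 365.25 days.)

Earth distance: d = v × t = 0.91c × 5 yr = 4.308×10¹⁶ m
γ = 2.412
d' = d/γ = 4.308×10¹⁶/2.412 = 1.786×10¹⁶ m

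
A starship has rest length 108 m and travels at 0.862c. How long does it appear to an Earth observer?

Proper length L₀ = 108 m
γ = 1/√(1 - 0.862²) = 1.9727
L = L₀/γ = 108/1.9727 = 54.75 m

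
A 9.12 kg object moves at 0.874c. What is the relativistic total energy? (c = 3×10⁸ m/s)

γ = 1/√(1 - 0.874²) = 2.058
mc² = 9.12 × (3×10⁸)² = 8.208×10¹⁷ J
E = γmc² = 2.058 × 8.208×10¹⁷ = 1.689×10¹⁸ J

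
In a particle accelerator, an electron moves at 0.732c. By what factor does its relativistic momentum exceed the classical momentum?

p_rel = γmv, p_class = mv
Ratio = γ = 1/√(1 - 0.732²)
= 1/√(0.464176) = 1.468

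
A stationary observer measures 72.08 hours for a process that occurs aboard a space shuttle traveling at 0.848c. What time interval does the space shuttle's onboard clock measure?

Dilated time Δt = 72.08 hours
γ = 1/√(1 - 0.848²) = 1.887
Δt₀ = Δt/γ = 72.08/1.887 = 38.20 hours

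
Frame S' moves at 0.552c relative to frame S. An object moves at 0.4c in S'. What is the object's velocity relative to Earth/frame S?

u = (u' + v)/(1 + u'v/c²)
Numerator: 0.4 + 0.552 = 0.952
Denominator: 1 + 0.2208 = 1.2208
u = 0.952/1.2208 = 0.7798c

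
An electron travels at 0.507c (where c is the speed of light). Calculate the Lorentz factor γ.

v/c = 0.507, so (v/c)² = 0.257049
1 - (v/c)² = 0.742951
γ = 1/√(0.742951) = 1.160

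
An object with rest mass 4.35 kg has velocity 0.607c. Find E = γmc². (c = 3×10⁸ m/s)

γ = 1/√(1 - 0.607²) = 1.2583
mc² = 4.35 × (3×10⁸)² = 3.915×10¹⁷ J
E = γmc² = 1.2583 × 3.915×10¹⁷ = 4.926×10¹⁷ J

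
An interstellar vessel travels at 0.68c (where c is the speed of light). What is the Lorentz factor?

v/c = 0.68, so (v/c)² = 0.4624
1 - (v/c)² = 0.5376
γ = 1/√(0.5376) = 1.364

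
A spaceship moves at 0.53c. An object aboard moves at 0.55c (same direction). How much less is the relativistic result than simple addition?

Classical: u' + v = 0.55 + 0.53 = 1.08c
Relativistic: u = (0.55 + 0.53)/(1 + 0.2915) = 1.08/1.2915 = 0.8362c
Difference: 1.08 - 0.8362 = 0.2438c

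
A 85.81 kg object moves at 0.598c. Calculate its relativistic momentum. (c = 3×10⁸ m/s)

γ = 1/√(1 - 0.598²) = 1.248
v = 0.598 × 3×10⁸ = 1.794×10⁸ m/s
p = γmv = 1.248 × 85.81 × 1.794×10⁸ = 1.921×10¹⁰ kg·m/s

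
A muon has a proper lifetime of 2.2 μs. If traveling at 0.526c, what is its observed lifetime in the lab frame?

Proper lifetime τ₀ = 2.2 μs
γ = 1/√(1 - 0.526²) = 1.176
τ = γτ₀ = 1.176 × 2.2 μs = 2.587 μs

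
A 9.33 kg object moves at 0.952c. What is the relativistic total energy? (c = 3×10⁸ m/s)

γ = 1/√(1 - 0.952²) = 3.267
mc² = 9.33 × (3×10⁸)² = 8.397×10¹⁷ J
E = γmc² = 3.267 × 8.397×10¹⁷ = 2.743×10¹⁸ J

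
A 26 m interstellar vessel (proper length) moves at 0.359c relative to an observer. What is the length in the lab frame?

Proper length L₀ = 26 m
γ = 1/√(1 - 0.359²) = 1.0714
L = L₀/γ = 26/1.0714 = 24.27 m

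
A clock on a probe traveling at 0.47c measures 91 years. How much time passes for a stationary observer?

Proper time Δt₀ = 91 years
γ = 1/√(1 - 0.47²) = 1.133
Δt = γΔt₀ = 1.133 × 91 = 103.1 years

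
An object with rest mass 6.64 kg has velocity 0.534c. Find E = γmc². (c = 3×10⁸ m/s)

γ = 1/√(1 - 0.534²) = 1.1828
mc² = 6.64 × (3×10⁸)² = 5.976×10¹⁷ J
E = γmc² = 1.1828 × 5.976×10¹⁷ = 7.068×10¹⁷ J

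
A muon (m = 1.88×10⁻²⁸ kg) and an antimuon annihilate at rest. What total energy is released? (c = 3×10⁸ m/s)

Both particles have the same rest mass, so total mass = 2m
E = 2m·c² = 2 × 1.88×10⁻²⁸ × (3×10⁸)²
= 2 × 1.88×10⁻²⁸ × 9×10¹⁶
= 3.384×10⁻¹¹ J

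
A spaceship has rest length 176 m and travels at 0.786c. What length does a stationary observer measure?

Proper length L₀ = 176 m
γ = 1/√(1 - 0.786²) = 1.618
L = L₀/γ = 176/1.618 = 108.8 m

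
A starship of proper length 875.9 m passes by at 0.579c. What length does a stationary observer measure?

Proper length L₀ = 875.9 m
γ = 1/√(1 - 0.579²) = 1.2265
L = L₀/γ = 875.9/1.2265 = 714.1 m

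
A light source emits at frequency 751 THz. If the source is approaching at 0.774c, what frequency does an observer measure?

β = v/c = 0.774
(1+β)/(1-β) = 1.774/0.226 = 7.850
Doppler factor = √(7.850) = 2.802
f_obs = 751 × 2.802 = 2104 THz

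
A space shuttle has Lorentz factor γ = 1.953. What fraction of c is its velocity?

From γ = 1/√(1 - v²/c²):
1/γ² = 1/1.953² = 0.2622
v²/c² = 1 - 0.2622 = 0.7378
v/c = √(0.7378) = 0.8590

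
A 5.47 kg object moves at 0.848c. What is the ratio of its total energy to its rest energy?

E = γmc², E₀ = mc²
E/E₀ = γ = 1/√(1 - 0.848²) = 1.887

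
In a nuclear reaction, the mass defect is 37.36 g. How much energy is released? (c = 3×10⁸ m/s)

Convert mass defect: Δm = 37.36 g = 0.03736 kg
E = Δm·c² = 0.03736 × (3×10⁸)²
= 0.03736 × 9×10¹⁶ = 3.362×10¹⁵ J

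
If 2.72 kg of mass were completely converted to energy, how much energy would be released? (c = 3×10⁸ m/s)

Using E = mc²:
c² = (3×10⁸)² = 9×10¹⁶ m²/s²
E = 2.72 × 9×10¹⁶ = 2.448×10¹⁷ J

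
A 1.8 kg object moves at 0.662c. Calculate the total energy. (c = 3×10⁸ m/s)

γ = 1/√(1 - 0.662²) = 1.334
mc² = 1.8 × (3×10⁸)² = 1.620×10¹⁷ J
E = γmc² = 1.334 × 1.620×10¹⁷ = 2.161×10¹⁷ J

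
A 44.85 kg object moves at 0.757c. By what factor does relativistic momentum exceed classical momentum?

p_rel = γmv, p_class = mv
Ratio = γ = 1/√(1 - 0.757²) = 1.530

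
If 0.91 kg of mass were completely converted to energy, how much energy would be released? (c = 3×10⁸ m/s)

Using E = mc²:
c² = (3×10⁸)² = 9×10¹⁶ m²/s²
E = 0.91 × 9×10¹⁶ = 8.190×10¹⁶ J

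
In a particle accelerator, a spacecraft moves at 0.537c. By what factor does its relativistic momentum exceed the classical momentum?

p_rel = γmv, p_class = mv
Ratio = γ = 1/√(1 - 0.537²)
= 1/√(0.711631) = 1.185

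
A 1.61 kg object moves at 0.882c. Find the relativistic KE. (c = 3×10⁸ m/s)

γ = 1/√(1 - 0.882²) = 2.122
γ - 1 = 1.122
KE = (γ-1)mc² = 1.122 × 1.61 × (3×10⁸)² = 1.626×10¹⁷ J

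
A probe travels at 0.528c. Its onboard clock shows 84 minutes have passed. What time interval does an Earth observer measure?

Proper time Δt₀ = 84 minutes
γ = 1/√(1 - 0.528²) = 1.1775
Δt = γΔt₀ = 1.1775 × 84 = 98.91 minutes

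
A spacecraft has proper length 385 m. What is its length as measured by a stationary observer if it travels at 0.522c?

Proper length L₀ = 385 m
γ = 1/√(1 - 0.522²) = 1.1724
L = L₀/γ = 385/1.1724 = 328.4 m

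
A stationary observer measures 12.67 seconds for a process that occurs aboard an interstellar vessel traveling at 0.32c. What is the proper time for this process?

Dilated time Δt = 12.67 seconds
γ = 1/√(1 - 0.32²) = 1.056
Δt₀ = Δt/γ = 12.67/1.056 = 12.00 seconds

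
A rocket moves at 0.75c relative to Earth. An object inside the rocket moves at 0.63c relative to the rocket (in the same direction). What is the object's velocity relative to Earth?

u = (u' + v)/(1 + u'v/c²)
Numerator: 0.63 + 0.75 = 1.38
Denominator: 1 + 0.4725 = 1.4725
u = 1.38/1.4725 = 0.9372c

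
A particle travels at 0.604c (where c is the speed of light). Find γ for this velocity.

v/c = 0.604, so (v/c)² = 0.364816
1 - (v/c)² = 0.635184
γ = 1/√(0.635184) = 1.255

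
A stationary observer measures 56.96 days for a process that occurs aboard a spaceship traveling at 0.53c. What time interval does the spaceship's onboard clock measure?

Dilated time Δt = 56.96 days
γ = 1/√(1 - 0.53²) = 1.1792
Δt₀ = Δt/γ = 56.96/1.1792 = 48.30 days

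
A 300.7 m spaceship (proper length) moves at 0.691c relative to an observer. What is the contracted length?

Proper length L₀ = 300.7 m
γ = 1/√(1 - 0.691²) = 1.383
L = L₀/γ = 300.7/1.383 = 217.4 m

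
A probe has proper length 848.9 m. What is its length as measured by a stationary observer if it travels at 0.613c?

Proper length L₀ = 848.9 m
γ = 1/√(1 - 0.613²) = 1.2657
L = L₀/γ = 848.9/1.2657 = 670.7 m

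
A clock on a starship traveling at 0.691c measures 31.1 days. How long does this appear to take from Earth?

Proper time Δt₀ = 31.1 days
γ = 1/√(1 - 0.691²) = 1.3834
Δt = γΔt₀ = 1.3834 × 31.1 = 43.02 days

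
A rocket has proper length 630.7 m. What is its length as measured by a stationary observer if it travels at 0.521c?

Proper length L₀ = 630.7 m
γ = 1/√(1 - 0.521²) = 1.1716
L = L₀/γ = 630.7/1.1716 = 538.3 m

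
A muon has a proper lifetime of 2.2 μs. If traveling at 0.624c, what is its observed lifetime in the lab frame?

Proper lifetime τ₀ = 2.2 μs
γ = 1/√(1 - 0.624²) = 1.2797
τ = γτ₀ = 1.2797 × 2.2 μs = 2.815 μs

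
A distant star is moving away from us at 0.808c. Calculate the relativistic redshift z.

β = 0.808
(1+β)/(1-β) = 1.808/0.192 = 9.417
√(9.417) = 3.069
z = 3.069 - 1 = 2.069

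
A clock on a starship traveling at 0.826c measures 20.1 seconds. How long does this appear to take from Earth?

Proper time Δt₀ = 20.1 seconds
γ = 1/√(1 - 0.826²) = 1.774
Δt = γΔt₀ = 1.774 × 20.1 = 35.66 seconds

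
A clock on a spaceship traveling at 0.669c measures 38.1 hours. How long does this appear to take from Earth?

Proper time Δt₀ = 38.1 hours
γ = 1/√(1 - 0.669²) = 1.3454
Δt = γΔt₀ = 1.3454 × 38.1 = 51.26 hours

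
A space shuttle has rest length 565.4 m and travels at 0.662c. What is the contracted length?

Proper length L₀ = 565.4 m
γ = 1/√(1 - 0.662²) = 1.334
L = L₀/γ = 565.4/1.334 = 423.8 m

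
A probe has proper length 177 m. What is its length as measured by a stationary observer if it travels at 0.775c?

Proper length L₀ = 177 m
γ = 1/√(1 - 0.775²) = 1.582
L = L₀/γ = 177/1.582 = 111.9 m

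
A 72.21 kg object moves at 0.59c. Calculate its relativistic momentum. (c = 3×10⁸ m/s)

γ = 1/√(1 - 0.59²) = 1.2385
v = 0.59 × 3×10⁸ = 1.770×10⁸ m/s
p = γmv = 1.2385 × 72.21 × 1.770×10⁸ = 1.583×10¹⁰ kg·m/s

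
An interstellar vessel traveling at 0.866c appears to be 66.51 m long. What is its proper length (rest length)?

Contracted length L = 66.51 m
γ = 1/√(1 - 0.866²) = 2.000
L₀ = γL = 2.000 × 66.51 = 133.0 m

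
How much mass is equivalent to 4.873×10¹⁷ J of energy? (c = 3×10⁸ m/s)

From E = mc², we get m = E/c²
c² = (3×10⁸)² = 9×10¹⁶ m²/s²
m = 4.873×10¹⁷ / 9×10¹⁶ = 5.414 kg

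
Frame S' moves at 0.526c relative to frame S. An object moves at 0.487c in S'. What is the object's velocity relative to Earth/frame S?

u = (u' + v)/(1 + u'v/c²)
Numerator: 0.487 + 0.526 = 1.013
Denominator: 1 + 0.256162 = 1.256162
u = 1.013/1.256162 = 0.8064c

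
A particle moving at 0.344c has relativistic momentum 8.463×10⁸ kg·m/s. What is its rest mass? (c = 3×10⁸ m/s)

γ = 1/√(1 - 0.344²) = 1.065
v = 0.344 × 3×10⁸ = 1.032×10⁸ m/s
m = p/(γv) = 8.463×10⁸/(1.065 × 1.032×10⁸) = 7.700 kg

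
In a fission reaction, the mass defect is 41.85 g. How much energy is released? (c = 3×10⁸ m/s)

Convert mass defect: Δm = 41.85 g = 0.04185 kg
E = Δm·c² = 0.04185 × (3×10⁸)²
= 0.04185 × 9×10¹⁶ = 3.767×10¹⁵ J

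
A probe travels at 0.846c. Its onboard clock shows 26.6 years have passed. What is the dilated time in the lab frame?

Proper time Δt₀ = 26.6 years
γ = 1/√(1 - 0.846²) = 1.8755
Δt = γΔt₀ = 1.8755 × 26.6 = 49.89 years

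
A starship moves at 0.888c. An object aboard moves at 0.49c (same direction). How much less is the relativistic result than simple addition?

Classical: u' + v = 0.49 + 0.888 = 1.378c
Relativistic: u = (0.49 + 0.888)/(1 + 0.43512) = 1.378/1.43512 = 0.9602c
Difference: 1.378 - 0.9602 = 0.4178c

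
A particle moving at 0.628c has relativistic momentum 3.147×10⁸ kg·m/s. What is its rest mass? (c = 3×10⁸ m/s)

γ = 1/√(1 - 0.628²) = 1.285
v = 0.628 × 3×10⁸ = 1.884×10⁸ m/s
m = p/(γv) = 3.147×10⁸/(1.285 × 1.884×10⁸) = 1.300 kg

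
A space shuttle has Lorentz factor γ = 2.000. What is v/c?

From γ = 1/√(1 - v²/c²):
1/γ² = 1/2.000² = 0.2500
v²/c² = 1 - 0.2500 = 0.7500
v/c = √(0.7500) = 0.8660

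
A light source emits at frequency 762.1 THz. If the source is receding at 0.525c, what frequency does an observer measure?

β = v/c = 0.525
(1-β)/(1+β) = 0.475/1.525 = 0.3115
Doppler factor = √(0.3115) = 0.5581
f_obs = 762.1 × 0.5581 = 425.3 THz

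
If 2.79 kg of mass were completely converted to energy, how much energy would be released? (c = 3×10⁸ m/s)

Using E = mc²:
c² = (3×10⁸)² = 9×10¹⁶ m²/s²
E = 2.79 × 9×10¹⁶ = 2.511×10¹⁷ J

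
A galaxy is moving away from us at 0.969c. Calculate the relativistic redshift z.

β = 0.969
(1+β)/(1-β) = 1.969/0.031 = 63.52
√(63.52) = 7.970
z = 7.970 - 1 = 6.970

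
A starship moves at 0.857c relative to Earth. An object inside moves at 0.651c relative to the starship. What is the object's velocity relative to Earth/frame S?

u = (u' + v)/(1 + u'v/c²)
Numerator: 0.651 + 0.857 = 1.508
Denominator: 1 + 0.557907 = 1.557907
u = 1.508/1.557907 = 0.9680c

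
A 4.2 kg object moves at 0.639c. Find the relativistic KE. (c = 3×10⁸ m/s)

γ = 1/√(1 - 0.639²) = 1.300
γ - 1 = 0.3000
KE = (γ-1)mc² = 0.3000 × 4.2 × (3×10⁸)² = 1.134×10¹⁷ J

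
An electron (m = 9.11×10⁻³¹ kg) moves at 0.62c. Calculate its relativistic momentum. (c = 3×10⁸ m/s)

γ = 1/√(1 - 0.62²) = 1.275
v = 0.62 × 3×10⁸ = 1.860×10⁸ m/s
p = γmv = 1.275 × 9.11×10⁻³¹ × 1.860×10⁸ = 2.160×10⁻²² kg·m/s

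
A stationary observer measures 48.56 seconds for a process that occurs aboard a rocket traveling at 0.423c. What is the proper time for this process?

Dilated time Δt = 48.56 seconds
γ = 1/√(1 - 0.423²) = 1.1036
Δt₀ = Δt/γ = 48.56/1.1036 = 44.00 seconds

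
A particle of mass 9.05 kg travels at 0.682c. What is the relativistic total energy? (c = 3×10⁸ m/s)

γ = 1/√(1 - 0.682²) = 1.3673
mc² = 9.05 × (3×10⁸)² = 8.145×10¹⁷ J
E = γmc² = 1.3673 × 8.145×10¹⁷ = 1.114×10¹⁸ J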